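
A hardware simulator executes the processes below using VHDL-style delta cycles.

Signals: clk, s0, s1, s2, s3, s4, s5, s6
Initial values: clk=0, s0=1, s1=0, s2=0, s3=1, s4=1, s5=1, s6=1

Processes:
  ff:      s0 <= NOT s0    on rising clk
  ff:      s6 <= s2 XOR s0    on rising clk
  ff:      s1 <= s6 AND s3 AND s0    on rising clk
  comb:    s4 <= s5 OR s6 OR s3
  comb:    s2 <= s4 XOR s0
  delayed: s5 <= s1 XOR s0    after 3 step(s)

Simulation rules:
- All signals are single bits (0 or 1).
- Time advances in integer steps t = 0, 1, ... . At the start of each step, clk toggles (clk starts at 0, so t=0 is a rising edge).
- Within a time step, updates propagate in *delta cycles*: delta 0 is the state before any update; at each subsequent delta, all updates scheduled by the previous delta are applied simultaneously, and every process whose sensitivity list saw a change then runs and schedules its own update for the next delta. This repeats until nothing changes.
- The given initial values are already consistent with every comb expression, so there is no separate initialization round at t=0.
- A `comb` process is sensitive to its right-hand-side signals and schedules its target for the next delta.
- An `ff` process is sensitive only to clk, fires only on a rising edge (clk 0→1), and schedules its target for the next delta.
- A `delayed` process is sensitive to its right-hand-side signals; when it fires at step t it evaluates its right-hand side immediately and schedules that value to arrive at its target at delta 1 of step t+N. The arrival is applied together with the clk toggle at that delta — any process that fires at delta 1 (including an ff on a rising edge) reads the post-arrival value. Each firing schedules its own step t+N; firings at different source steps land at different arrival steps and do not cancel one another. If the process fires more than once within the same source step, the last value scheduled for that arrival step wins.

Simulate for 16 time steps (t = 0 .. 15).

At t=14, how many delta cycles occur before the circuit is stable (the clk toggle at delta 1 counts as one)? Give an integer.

3

t=0 Δ0: s2=0 s3=1 s0=1 s5=1 s6=1 s1=0 s4=1 clk=0
  Δ1: clk:0→1
  Δ2: s0:1→0, s1:0→1
  Δ3: s2:0→1
  (3Δ to stable)
t=1 Δ0: s2=1 s3=1 s0=0 s5=1 s6=1 s1=1 s4=1 clk=1
  Δ1: clk:1→0
  (1Δ to stable)
t=2 Δ0: s2=1 s3=1 s0=0 s5=1 s6=1 s1=1 s4=1 clk=0
  Δ1: clk:0→1
  Δ2: s0:0→1, s1:1→0
  Δ3: s2:1→0
  (3Δ to stable)
t=3 Δ0: s2=0 s3=1 s0=1 s5=1 s6=1 s1=0 s4=1 clk=1
  Δ1: clk:1→0
  (1Δ to stable)
t=4 Δ0: s2=0 s3=1 s0=1 s5=1 s6=1 s1=0 s4=1 clk=0
  Δ1: clk:0→1
  Δ2: s0:1→0, s1:0→1
  Δ3: s2:0→1
  (3Δ to stable)
t=5 Δ0: s2=1 s3=1 s0=0 s5=1 s6=1 s1=1 s4=1 clk=1
  Δ1: clk:1→0
  (1Δ to stable)
t=6 Δ0: s2=1 s3=1 s0=0 s5=1 s6=1 s1=1 s4=1 clk=0
  Δ1: clk:0→1
  Δ2: s0:0→1, s1:1→0
  Δ3: s2:1→0
  (3Δ to stable)
t=7 Δ0: s2=0 s3=1 s0=1 s5=1 s6=1 s1=0 s4=1 clk=1
  Δ1: clk:1→0
  (1Δ to stable)
t=8 Δ0: s2=0 s3=1 s0=1 s5=1 s6=1 s1=0 s4=1 clk=0
  Δ1: clk:0→1
  Δ2: s0:1→0, s1:0→1
  Δ3: s2:0→1
  (3Δ to stable)
t=9 Δ0: s2=1 s3=1 s0=0 s5=1 s6=1 s1=1 s4=1 clk=1
  Δ1: clk:1→0
  (1Δ to stable)
t=10 Δ0: s2=1 s3=1 s0=0 s5=1 s6=1 s1=1 s4=1 clk=0
  Δ1: clk:0→1
  Δ2: s0:0→1, s1:1→0
  Δ3: s2:1→0
  (3Δ to stable)
t=11 Δ0: s2=0 s3=1 s0=1 s5=1 s6=1 s1=0 s4=1 clk=1
  Δ1: clk:1→0
  (1Δ to stable)
t=12 Δ0: s2=0 s3=1 s0=1 s5=1 s6=1 s1=0 s4=1 clk=0
  Δ1: clk:0→1
  Δ2: s0:1→0, s1:0→1
  Δ3: s2:0→1
  (3Δ to stable)
t=13 Δ0: s2=1 s3=1 s0=0 s5=1 s6=1 s1=1 s4=1 clk=1
  Δ1: clk:1→0
  (1Δ to stable)
t=14 Δ0: s2=1 s3=1 s0=0 s5=1 s6=1 s1=1 s4=1 clk=0
  Δ1: clk:0→1
  Δ2: s0:0→1, s1:1→0
  Δ3: s2:1→0
  (3Δ to stable)
t=15 Δ0: s2=0 s3=1 s0=1 s5=1 s6=1 s1=0 s4=1 clk=1
  Δ1: clk:1→0
  (1Δ to stable)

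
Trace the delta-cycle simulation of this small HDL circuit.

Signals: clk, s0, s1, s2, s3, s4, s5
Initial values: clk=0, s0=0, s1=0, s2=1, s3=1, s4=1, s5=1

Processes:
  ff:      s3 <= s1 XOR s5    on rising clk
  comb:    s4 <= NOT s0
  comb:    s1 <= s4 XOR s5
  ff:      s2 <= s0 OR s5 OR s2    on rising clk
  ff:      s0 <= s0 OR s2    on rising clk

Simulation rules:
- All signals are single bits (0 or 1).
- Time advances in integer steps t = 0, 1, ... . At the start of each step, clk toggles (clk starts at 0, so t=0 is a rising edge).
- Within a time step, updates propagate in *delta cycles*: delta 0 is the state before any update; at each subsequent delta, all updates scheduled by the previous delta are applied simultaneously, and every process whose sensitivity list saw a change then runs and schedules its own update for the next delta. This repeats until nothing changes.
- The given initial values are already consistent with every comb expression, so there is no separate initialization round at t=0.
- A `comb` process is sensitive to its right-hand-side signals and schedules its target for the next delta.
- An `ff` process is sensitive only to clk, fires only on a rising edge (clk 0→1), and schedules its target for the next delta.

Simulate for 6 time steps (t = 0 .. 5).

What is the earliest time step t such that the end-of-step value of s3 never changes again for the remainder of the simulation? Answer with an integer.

[bits: s3,s2,clk,s5,s0,s1,s4]
t=0: Δ0=1101001 Δ1=1111001 Δ2=1111101 Δ3=1111100 Δ4=1111110 | 4Δ
t=1: Δ0=1111110 Δ1=1101110 | 1Δ
t=2: Δ0=1101110 Δ1=1111110 Δ2=0111110 | 2Δ
t=3: Δ0=0111110 Δ1=0101110 | 1Δ
t=4: Δ0=0101110 Δ1=0111110 | 1Δ
t=5: Δ0=0111110 Δ1=0101110 | 1Δ

2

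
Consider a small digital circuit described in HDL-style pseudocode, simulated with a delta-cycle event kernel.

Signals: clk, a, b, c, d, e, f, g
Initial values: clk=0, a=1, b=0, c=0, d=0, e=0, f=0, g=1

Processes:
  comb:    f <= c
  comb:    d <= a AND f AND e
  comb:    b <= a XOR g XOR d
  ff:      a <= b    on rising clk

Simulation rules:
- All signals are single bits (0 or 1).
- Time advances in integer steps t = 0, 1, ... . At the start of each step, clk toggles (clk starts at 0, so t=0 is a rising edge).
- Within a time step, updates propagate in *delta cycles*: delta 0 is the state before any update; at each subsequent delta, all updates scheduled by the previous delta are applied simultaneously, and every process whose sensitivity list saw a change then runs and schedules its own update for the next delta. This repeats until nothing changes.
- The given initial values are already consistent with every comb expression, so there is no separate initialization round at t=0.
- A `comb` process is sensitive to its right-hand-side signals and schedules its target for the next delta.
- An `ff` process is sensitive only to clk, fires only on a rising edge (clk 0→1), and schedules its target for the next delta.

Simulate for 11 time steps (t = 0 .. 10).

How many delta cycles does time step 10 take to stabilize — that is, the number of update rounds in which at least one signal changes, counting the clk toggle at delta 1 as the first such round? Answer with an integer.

3

[bits: clk,e,d,a,g,f,b,c]
t=0: Δ0=00011000 Δ1=10011000 Δ2=10001000 Δ3=10001010 | 3Δ
t=1: Δ0=10001010 Δ1=00001010 | 1Δ
t=2: Δ0=00001010 Δ1=10001010 Δ2=10011010 Δ3=10011000 | 3Δ
t=3: Δ0=10011000 Δ1=00011000 | 1Δ
t=4: Δ0=00011000 Δ1=10011000 Δ2=10001000 Δ3=10001010 | 3Δ
t=5: Δ0=10001010 Δ1=00001010 | 1Δ
t=6: Δ0=00001010 Δ1=10001010 Δ2=10011010 Δ3=10011000 | 3Δ
t=7: Δ0=10011000 Δ1=00011000 | 1Δ
t=8: Δ0=00011000 Δ1=10011000 Δ2=10001000 Δ3=10001010 | 3Δ
t=9: Δ0=10001010 Δ1=00001010 | 1Δ
t=10: Δ0=00001010 Δ1=10001010 Δ2=10011010 Δ3=10011000 | 3Δ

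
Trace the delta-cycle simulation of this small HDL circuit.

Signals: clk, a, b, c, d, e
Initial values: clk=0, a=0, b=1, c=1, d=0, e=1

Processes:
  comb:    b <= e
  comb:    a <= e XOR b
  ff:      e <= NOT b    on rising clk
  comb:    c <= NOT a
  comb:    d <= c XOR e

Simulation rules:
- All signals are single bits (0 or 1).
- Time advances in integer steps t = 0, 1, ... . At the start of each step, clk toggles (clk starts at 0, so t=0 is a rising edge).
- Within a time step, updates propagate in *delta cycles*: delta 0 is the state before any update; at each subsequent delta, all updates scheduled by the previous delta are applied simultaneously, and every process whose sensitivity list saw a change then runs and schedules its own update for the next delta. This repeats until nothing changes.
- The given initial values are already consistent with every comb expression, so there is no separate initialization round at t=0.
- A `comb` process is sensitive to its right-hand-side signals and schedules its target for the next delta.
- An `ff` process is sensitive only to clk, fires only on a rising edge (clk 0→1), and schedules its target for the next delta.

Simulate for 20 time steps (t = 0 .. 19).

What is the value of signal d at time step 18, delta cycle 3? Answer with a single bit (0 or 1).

[bits: b,d,e,clk,a,c]
t=0: Δ0=101001 Δ1=101101 Δ2=100101 Δ3=010111 Δ4=010100 Δ5=000101 Δ6=010101 | 6Δ
t=1: Δ0=010101 Δ1=010001 | 1Δ
t=2: Δ0=010001 Δ1=010101 Δ2=011101 Δ3=101111 Δ4=101100 Δ5=111101 Δ6=101101 | 6Δ
t=3: Δ0=101101 Δ1=101001 | 1Δ
t=4: Δ0=101001 Δ1=101101 Δ2=100101 Δ3=010111 Δ4=010100 Δ5=000101 Δ6=010101 | 6Δ
t=5: Δ0=010101 Δ1=010001 | 1Δ
t=6: Δ0=010001 Δ1=010101 Δ2=011101 Δ3=101111 Δ4=101100 Δ5=111101 Δ6=101101 | 6Δ
t=7: Δ0=101101 Δ1=101001 | 1Δ
t=8: Δ0=101001 Δ1=101101 Δ2=100101 Δ3=010111 Δ4=010100 Δ5=000101 Δ6=010101 | 6Δ
t=9: Δ0=010101 Δ1=010001 | 1Δ
t=10: Δ0=010001 Δ1=010101 Δ2=011101 Δ3=101111 Δ4=101100 Δ5=111101 Δ6=101101 | 6Δ
t=11: Δ0=101101 Δ1=101001 | 1Δ
t=12: Δ0=101001 Δ1=101101 Δ2=100101 Δ3=010111 Δ4=010100 Δ5=000101 Δ6=010101 | 6Δ
t=13: Δ0=010101 Δ1=010001 | 1Δ
t=14: Δ0=010001 Δ1=010101 Δ2=011101 Δ3=101111 Δ4=101100 Δ5=111101 Δ6=101101 | 6Δ
t=15: Δ0=101101 Δ1=101001 | 1Δ
t=16: Δ0=101001 Δ1=101101 Δ2=100101 Δ3=010111 Δ4=010100 Δ5=000101 Δ6=010101 | 6Δ
t=17: Δ0=010101 Δ1=010001 | 1Δ
t=18: Δ0=010001 Δ1=010101 Δ2=011101 Δ3=101111 Δ4=101100 Δ5=111101 Δ6=101101 | 6Δ
t=19: Δ0=101101 Δ1=101001 | 1Δ

0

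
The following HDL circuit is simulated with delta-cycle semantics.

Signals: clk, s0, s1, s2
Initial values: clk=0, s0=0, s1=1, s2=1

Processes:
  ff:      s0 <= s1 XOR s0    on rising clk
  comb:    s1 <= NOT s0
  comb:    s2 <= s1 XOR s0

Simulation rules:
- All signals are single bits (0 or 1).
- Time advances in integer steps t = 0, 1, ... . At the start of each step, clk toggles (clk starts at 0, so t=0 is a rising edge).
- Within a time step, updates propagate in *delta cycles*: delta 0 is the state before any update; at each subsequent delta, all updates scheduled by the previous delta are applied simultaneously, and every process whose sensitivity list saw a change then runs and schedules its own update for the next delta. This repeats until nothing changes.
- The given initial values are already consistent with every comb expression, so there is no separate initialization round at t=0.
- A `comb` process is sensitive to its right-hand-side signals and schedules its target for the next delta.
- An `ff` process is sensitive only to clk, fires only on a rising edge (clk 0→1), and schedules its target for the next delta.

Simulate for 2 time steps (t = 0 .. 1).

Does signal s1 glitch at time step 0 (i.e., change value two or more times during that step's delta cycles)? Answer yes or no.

no

t=0 Δ0: s0=0 clk=0 s1=1 s2=1
  Δ1: clk:0→1
  Δ2: s0:0→1
  Δ3: s1:1→0, s2:1→0
  Δ4: s2:0→1
  (4Δ to stable)
t=1 Δ0: s0=1 clk=1 s1=0 s2=1
  Δ1: clk:1→0
  (1Δ to stable)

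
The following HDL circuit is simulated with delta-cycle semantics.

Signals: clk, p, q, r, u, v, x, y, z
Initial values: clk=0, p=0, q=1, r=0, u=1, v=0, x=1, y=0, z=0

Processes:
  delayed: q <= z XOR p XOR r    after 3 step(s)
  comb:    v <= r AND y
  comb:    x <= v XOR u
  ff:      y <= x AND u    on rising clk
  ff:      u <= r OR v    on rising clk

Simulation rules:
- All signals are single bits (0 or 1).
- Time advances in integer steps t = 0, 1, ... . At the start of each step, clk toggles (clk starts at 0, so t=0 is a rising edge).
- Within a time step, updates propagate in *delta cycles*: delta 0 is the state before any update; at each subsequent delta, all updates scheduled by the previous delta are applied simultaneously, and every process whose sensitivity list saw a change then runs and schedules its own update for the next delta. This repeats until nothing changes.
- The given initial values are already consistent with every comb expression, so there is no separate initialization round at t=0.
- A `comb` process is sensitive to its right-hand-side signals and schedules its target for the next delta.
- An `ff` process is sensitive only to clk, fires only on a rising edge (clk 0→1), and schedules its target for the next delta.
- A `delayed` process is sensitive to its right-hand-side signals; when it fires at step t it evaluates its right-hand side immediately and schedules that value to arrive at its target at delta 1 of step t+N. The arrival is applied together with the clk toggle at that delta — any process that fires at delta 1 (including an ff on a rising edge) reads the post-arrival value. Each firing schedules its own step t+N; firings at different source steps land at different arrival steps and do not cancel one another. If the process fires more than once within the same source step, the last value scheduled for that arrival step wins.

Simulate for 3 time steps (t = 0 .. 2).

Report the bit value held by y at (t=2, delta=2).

0

[bits: z,v,clk,y,x,u,q,r,p]
t=0: Δ0=000011100 Δ1=001011100 Δ2=001110100 Δ3=001100100 | 3Δ
t=1: Δ0=001100100 Δ1=000100100 | 1Δ
t=2: Δ0=000100100 Δ1=001100100 Δ2=001000100 | 2Δ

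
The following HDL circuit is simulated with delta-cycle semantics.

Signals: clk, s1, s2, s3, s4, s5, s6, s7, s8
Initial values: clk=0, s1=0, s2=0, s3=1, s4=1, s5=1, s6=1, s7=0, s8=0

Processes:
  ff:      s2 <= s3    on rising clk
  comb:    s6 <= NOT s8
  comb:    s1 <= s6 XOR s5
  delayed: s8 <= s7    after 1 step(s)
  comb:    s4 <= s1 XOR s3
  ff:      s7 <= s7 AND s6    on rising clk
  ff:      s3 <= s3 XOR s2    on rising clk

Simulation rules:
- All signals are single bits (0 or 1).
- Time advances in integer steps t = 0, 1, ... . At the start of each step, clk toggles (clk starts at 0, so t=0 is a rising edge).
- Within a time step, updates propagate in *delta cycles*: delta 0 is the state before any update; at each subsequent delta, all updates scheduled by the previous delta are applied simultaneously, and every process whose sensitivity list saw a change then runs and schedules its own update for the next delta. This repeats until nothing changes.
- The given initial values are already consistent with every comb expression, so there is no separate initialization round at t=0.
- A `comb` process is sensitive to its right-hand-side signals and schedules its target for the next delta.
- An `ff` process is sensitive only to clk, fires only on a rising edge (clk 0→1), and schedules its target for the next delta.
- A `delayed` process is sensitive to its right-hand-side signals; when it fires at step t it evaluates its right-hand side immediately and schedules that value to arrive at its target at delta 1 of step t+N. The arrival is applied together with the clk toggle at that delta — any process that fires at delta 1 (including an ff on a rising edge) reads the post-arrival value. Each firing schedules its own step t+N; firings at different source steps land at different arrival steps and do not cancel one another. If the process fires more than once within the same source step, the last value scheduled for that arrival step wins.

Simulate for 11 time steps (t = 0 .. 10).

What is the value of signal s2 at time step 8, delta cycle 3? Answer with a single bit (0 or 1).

1

t=0 Δ0: s1=0 s3=1 s8=0 s6=1 clk=0 s7=0 s2=0 s5=1 s4=1
  Δ1: clk:0→1
  Δ2: s2:0→1
  (2Δ to stable)
t=1 Δ0: s1=0 s3=1 s8=0 s6=1 clk=1 s7=0 s2=1 s5=1 s4=1
  Δ1: clk:1→0
  (1Δ to stable)
t=2 Δ0: s1=0 s3=1 s8=0 s6=1 clk=0 s7=0 s2=1 s5=1 s4=1
  Δ1: clk:0→1
  Δ2: s3:1→0
  Δ3: s4:1→0
  (3Δ to stable)
t=3 Δ0: s1=0 s3=0 s8=0 s6=1 clk=1 s7=0 s2=1 s5=1 s4=0
  Δ1: clk:1→0
  (1Δ to stable)
t=4 Δ0: s1=0 s3=0 s8=0 s6=1 clk=0 s7=0 s2=1 s5=1 s4=0
  Δ1: clk:0→1
  Δ2: s3:0→1, s2:1→0
  Δ3: s4:0→1
  (3Δ to stable)
t=5 Δ0: s1=0 s3=1 s8=0 s6=1 clk=1 s7=0 s2=0 s5=1 s4=1
  Δ1: clk:1→0
  (1Δ to stable)
t=6 Δ0: s1=0 s3=1 s8=0 s6=1 clk=0 s7=0 s2=0 s5=1 s4=1
  Δ1: clk:0→1
  Δ2: s2:0→1
  (2Δ to stable)
t=7 Δ0: s1=0 s3=1 s8=0 s6=1 clk=1 s7=0 s2=1 s5=1 s4=1
  Δ1: clk:1→0
  (1Δ to stable)
t=8 Δ0: s1=0 s3=1 s8=0 s6=1 clk=0 s7=0 s2=1 s5=1 s4=1
  Δ1: clk:0→1
  Δ2: s3:1→0
  Δ3: s4:1→0
  (3Δ to stable)
t=9 Δ0: s1=0 s3=0 s8=0 s6=1 clk=1 s7=0 s2=1 s5=1 s4=0
  Δ1: clk:1→0
  (1Δ to stable)
t=10 Δ0: s1=0 s3=0 s8=0 s6=1 clk=0 s7=0 s2=1 s5=1 s4=0
  Δ1: clk:0→1
  Δ2: s3:0→1, s2:1→0
  Δ3: s4:0→1
  (3Δ to stable)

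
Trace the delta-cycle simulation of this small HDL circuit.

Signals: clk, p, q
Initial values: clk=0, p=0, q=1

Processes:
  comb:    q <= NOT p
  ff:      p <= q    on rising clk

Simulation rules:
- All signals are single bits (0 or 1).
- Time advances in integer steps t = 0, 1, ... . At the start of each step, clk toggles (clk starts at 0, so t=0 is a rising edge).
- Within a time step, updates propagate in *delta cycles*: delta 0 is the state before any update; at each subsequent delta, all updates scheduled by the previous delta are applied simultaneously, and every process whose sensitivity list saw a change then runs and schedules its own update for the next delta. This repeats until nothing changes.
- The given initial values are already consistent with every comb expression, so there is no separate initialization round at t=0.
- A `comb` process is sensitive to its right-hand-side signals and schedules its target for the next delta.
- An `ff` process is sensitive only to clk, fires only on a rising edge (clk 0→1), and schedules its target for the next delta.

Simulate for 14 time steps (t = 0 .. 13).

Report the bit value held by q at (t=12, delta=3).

0

t0.Δ0 p=0 clk=0 q=1
t0.Δ1 p=0 clk=1 q=1
t0.Δ2 p=1 clk=1 q=1
t0.Δ3 p=1 clk=1 q=0
t1.Δ0 p=1 clk=1 q=0
t1.Δ1 p=1 clk=0 q=0
t2.Δ0 p=1 clk=0 q=0
t2.Δ1 p=1 clk=1 q=0
t2.Δ2 p=0 clk=1 q=0
t2.Δ3 p=0 clk=1 q=1
t3.Δ0 p=0 clk=1 q=1
t3.Δ1 p=0 clk=0 q=1
t4.Δ0 p=0 clk=0 q=1
t4.Δ1 p=0 clk=1 q=1
t4.Δ2 p=1 clk=1 q=1
t4.Δ3 p=1 clk=1 q=0
t5.Δ0 p=1 clk=1 q=0
t5.Δ1 p=1 clk=0 q=0
t6.Δ0 p=1 clk=0 q=0
t6.Δ1 p=1 clk=1 q=0
t6.Δ2 p=0 clk=1 q=0
t6.Δ3 p=0 clk=1 q=1
t7.Δ0 p=0 clk=1 q=1
t7.Δ1 p=0 clk=0 q=1
t8.Δ0 p=0 clk=0 q=1
t8.Δ1 p=0 clk=1 q=1
t8.Δ2 p=1 clk=1 q=1
t8.Δ3 p=1 clk=1 q=0
t9.Δ0 p=1 clk=1 q=0
t9.Δ1 p=1 clk=0 q=0
t10.Δ0 p=1 clk=0 q=0
t10.Δ1 p=1 clk=1 q=0
t10.Δ2 p=0 clk=1 q=0
t10.Δ3 p=0 clk=1 q=1
t11.Δ0 p=0 clk=1 q=1
t11.Δ1 p=0 clk=0 q=1
t12.Δ0 p=0 clk=0 q=1
t12.Δ1 p=0 clk=1 q=1
t12.Δ2 p=1 clk=1 q=1
t12.Δ3 p=1 clk=1 q=0
t13.Δ0 p=1 clk=1 q=0
t13.Δ1 p=1 clk=0 q=0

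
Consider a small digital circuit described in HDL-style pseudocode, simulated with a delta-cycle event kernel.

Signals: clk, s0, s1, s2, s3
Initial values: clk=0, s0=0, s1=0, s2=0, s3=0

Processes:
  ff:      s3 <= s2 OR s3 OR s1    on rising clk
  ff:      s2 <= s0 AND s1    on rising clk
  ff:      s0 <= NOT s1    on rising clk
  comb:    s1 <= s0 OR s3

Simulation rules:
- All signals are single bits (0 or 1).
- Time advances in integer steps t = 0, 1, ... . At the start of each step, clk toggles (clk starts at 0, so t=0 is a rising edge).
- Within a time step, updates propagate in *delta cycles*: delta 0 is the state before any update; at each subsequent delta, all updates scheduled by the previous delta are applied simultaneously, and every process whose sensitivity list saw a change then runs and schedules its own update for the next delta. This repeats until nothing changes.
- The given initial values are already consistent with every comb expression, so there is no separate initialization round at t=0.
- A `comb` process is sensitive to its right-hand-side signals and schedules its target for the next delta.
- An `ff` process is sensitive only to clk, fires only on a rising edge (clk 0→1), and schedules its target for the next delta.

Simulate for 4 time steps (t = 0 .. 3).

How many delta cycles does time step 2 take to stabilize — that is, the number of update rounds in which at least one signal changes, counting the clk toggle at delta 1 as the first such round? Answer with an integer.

2

[bits: s2,clk,s0,s3,s1]
t=0: Δ0=00000 Δ1=01000 Δ2=01100 Δ3=01101 | 3Δ
t=1: Δ0=01101 Δ1=00101 | 1Δ
t=2: Δ0=00101 Δ1=01101 Δ2=11011 | 2Δ
t=3: Δ0=11011 Δ1=10011 | 1Δ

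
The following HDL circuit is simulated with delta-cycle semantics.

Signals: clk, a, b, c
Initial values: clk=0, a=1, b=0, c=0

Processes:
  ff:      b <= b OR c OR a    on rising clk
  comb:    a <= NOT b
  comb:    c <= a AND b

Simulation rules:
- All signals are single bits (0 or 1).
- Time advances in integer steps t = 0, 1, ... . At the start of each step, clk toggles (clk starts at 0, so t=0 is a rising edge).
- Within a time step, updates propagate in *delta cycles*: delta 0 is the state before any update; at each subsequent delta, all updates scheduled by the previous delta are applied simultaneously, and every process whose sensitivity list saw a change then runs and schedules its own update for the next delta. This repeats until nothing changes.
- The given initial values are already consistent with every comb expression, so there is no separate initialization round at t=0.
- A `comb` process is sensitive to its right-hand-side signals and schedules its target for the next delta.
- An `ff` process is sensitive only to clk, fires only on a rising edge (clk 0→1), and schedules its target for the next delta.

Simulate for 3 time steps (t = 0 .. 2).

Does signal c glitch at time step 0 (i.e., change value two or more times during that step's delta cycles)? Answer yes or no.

t=0 Δ0: clk=0 a=1 b=0 c=0
  Δ1: clk:0→1
  Δ2: b:0→1
  Δ3: a:1→0, c:0→1
  Δ4: c:1→0
  (4Δ to stable)
t=1 Δ0: clk=1 a=0 b=1 c=0
  Δ1: clk:1→0
  (1Δ to stable)
t=2 Δ0: clk=0 a=0 b=1 c=0
  Δ1: clk:0→1
  (1Δ to stable)

yes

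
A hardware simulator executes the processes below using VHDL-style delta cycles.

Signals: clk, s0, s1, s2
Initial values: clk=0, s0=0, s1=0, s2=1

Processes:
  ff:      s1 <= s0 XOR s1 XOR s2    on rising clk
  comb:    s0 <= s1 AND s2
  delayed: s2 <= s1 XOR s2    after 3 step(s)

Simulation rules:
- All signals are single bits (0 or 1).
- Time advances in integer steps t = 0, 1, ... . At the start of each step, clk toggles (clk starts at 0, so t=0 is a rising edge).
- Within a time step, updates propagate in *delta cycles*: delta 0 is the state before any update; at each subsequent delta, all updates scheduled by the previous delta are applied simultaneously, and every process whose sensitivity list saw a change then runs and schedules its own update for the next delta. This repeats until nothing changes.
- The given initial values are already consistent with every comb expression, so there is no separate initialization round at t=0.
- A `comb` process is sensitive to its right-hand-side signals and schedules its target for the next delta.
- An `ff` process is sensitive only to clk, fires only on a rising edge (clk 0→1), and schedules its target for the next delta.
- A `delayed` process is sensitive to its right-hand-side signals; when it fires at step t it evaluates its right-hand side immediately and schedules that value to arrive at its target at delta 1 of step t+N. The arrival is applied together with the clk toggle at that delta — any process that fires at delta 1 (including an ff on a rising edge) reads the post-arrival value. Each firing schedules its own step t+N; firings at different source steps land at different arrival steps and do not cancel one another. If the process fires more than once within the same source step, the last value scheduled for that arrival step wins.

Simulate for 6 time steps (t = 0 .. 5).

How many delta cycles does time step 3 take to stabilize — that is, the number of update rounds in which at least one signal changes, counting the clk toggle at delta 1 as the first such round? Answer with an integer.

t=0 Δ0: clk=0 s2=1 s1=0 s0=0
  Δ1: clk:0→1
  Δ2: s1:0→1
  Δ3: s0:0→1
  (3Δ to stable)
t=1 Δ0: clk=1 s2=1 s1=1 s0=1
  Δ1: clk:1→0
  (1Δ to stable)
t=2 Δ0: clk=0 s2=1 s1=1 s0=1
  Δ1: clk:0→1
  (1Δ to stable)
t=3 Δ0: clk=1 s2=1 s1=1 s0=1
  Δ1: clk:1→0, s2:1→0
  Δ2: s0:1→0
  (2Δ to stable)
t=4 Δ0: clk=0 s2=0 s1=1 s0=0
  Δ1: clk:0→1
  (1Δ to stable)
t=5 Δ0: clk=1 s2=0 s1=1 s0=0
  Δ1: clk:1→0
  (1Δ to stable)

2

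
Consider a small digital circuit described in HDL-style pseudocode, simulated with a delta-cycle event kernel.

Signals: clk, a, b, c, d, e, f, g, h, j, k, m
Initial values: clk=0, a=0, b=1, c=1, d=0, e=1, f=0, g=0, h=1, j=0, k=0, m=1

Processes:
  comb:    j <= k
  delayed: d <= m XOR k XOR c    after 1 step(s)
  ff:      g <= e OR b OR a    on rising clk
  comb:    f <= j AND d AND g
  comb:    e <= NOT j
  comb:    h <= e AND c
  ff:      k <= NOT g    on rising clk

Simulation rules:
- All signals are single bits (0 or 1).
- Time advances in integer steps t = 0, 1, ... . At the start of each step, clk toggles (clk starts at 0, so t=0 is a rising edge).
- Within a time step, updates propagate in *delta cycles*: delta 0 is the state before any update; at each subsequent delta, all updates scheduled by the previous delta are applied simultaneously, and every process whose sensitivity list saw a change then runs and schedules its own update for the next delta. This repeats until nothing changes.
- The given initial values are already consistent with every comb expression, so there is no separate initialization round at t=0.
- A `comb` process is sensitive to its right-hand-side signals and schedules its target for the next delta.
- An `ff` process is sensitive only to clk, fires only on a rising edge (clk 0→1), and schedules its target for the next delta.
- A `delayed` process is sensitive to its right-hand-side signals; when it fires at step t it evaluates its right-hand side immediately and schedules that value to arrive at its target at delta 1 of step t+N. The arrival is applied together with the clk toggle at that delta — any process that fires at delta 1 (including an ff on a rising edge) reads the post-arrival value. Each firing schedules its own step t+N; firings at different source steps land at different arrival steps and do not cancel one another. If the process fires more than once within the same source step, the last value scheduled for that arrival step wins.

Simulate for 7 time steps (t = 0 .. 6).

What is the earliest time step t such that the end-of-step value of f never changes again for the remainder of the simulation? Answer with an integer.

2

t0.Δ0 c=1 d=0 m=1 f=0 e=1 j=0 a=0 k=0 b=1 g=0 clk=0 h=1
t0.Δ1 c=1 d=0 m=1 f=0 e=1 j=0 a=0 k=0 b=1 g=0 clk=1 h=1
t0.Δ2 c=1 d=0 m=1 f=0 e=1 j=0 a=0 k=1 b=1 g=1 clk=1 h=1
t0.Δ3 c=1 d=0 m=1 f=0 e=1 j=1 a=0 k=1 b=1 g=1 clk=1 h=1
t0.Δ4 c=1 d=0 m=1 f=0 e=0 j=1 a=0 k=1 b=1 g=1 clk=1 h=1
t0.Δ5 c=1 d=0 m=1 f=0 e=0 j=1 a=0 k=1 b=1 g=1 clk=1 h=0
t1.Δ0 c=1 d=0 m=1 f=0 e=0 j=1 a=0 k=1 b=1 g=1 clk=1 h=0
t1.Δ1 c=1 d=1 m=1 f=0 e=0 j=1 a=0 k=1 b=1 g=1 clk=0 h=0
t1.Δ2 c=1 d=1 m=1 f=1 e=0 j=1 a=0 k=1 b=1 g=1 clk=0 h=0
t2.Δ0 c=1 d=1 m=1 f=1 e=0 j=1 a=0 k=1 b=1 g=1 clk=0 h=0
t2.Δ1 c=1 d=1 m=1 f=1 e=0 j=1 a=0 k=1 b=1 g=1 clk=1 h=0
t2.Δ2 c=1 d=1 m=1 f=1 e=0 j=1 a=0 k=0 b=1 g=1 clk=1 h=0
t2.Δ3 c=1 d=1 m=1 f=1 e=0 j=0 a=0 k=0 b=1 g=1 clk=1 h=0
t2.Δ4 c=1 d=1 m=1 f=0 e=1 j=0 a=0 k=0 b=1 g=1 clk=1 h=0
t2.Δ5 c=1 d=1 m=1 f=0 e=1 j=0 a=0 k=0 b=1 g=1 clk=1 h=1
t3.Δ0 c=1 d=1 m=1 f=0 e=1 j=0 a=0 k=0 b=1 g=1 clk=1 h=1
t3.Δ1 c=1 d=0 m=1 f=0 e=1 j=0 a=0 k=0 b=1 g=1 clk=0 h=1
t4.Δ0 c=1 d=0 m=1 f=0 e=1 j=0 a=0 k=0 b=1 g=1 clk=0 h=1
t4.Δ1 c=1 d=0 m=1 f=0 e=1 j=0 a=0 k=0 b=1 g=1 clk=1 h=1
t5.Δ0 c=1 d=0 m=1 f=0 e=1 j=0 a=0 k=0 b=1 g=1 clk=1 h=1
t5.Δ1 c=1 d=0 m=1 f=0 e=1 j=0 a=0 k=0 b=1 g=1 clk=0 h=1
t6.Δ0 c=1 d=0 m=1 f=0 e=1 j=0 a=0 k=0 b=1 g=1 clk=0 h=1
t6.Δ1 c=1 d=0 m=1 f=0 e=1 j=0 a=0 k=0 b=1 g=1 clk=1 h=1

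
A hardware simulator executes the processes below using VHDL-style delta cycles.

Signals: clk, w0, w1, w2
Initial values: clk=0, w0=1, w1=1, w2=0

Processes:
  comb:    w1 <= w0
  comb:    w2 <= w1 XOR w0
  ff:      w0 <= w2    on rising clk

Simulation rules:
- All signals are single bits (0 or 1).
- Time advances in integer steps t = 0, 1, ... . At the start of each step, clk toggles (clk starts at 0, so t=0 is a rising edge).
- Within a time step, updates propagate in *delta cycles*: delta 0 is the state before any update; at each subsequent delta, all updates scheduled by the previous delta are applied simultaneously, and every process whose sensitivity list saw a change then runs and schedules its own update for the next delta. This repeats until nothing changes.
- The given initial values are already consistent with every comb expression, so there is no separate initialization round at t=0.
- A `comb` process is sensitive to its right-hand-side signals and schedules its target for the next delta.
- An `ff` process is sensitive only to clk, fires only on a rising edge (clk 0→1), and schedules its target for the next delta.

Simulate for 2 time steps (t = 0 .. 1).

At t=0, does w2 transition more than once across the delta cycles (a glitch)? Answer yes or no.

[bits: clk,w1,w2,w0]
t=0: Δ0=0101 Δ1=1101 Δ2=1100 Δ3=1010 Δ4=1000 | 4Δ
t=1: Δ0=1000 Δ1=0000 | 1Δ

yes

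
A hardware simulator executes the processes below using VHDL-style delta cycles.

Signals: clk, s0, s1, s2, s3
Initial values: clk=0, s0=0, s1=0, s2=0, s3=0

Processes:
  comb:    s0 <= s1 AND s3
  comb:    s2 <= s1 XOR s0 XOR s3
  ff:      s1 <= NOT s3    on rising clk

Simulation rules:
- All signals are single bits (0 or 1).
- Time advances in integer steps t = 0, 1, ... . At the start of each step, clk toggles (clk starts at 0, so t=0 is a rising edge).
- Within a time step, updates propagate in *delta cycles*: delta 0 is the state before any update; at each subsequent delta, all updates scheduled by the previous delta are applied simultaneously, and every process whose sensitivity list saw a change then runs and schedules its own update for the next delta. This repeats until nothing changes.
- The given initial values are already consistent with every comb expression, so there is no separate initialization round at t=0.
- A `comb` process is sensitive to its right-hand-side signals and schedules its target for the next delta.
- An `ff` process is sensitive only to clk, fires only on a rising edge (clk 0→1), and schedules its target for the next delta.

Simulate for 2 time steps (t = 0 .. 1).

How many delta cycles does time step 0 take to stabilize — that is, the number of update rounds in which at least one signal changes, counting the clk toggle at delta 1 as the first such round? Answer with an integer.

3

[bits: clk,s0,s3,s2,s1]
t=0: Δ0=00000 Δ1=10000 Δ2=10001 Δ3=10011 | 3Δ
t=1: Δ0=10011 Δ1=00011 | 1Δ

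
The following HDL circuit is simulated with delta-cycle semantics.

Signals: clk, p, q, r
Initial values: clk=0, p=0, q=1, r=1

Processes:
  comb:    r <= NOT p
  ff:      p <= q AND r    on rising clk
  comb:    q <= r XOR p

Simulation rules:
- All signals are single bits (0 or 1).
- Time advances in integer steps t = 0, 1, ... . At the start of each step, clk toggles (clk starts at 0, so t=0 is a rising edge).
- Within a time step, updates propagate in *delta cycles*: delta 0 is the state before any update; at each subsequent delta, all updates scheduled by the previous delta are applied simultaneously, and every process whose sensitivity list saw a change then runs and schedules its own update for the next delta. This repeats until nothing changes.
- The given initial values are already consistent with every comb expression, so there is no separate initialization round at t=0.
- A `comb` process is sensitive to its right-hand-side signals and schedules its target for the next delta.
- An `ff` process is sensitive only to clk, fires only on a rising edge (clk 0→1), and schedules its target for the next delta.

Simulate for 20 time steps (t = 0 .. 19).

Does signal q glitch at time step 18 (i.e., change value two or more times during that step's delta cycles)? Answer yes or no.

yes

[bits: clk,p,q,r]
t=0: Δ0=0011 Δ1=1011 Δ2=1111 Δ3=1100 Δ4=1110 | 4Δ
t=1: Δ0=1110 Δ1=0110 | 1Δ
t=2: Δ0=0110 Δ1=1110 Δ2=1010 Δ3=1001 Δ4=1011 | 4Δ
t=3: Δ0=1011 Δ1=0011 | 1Δ
t=4: Δ0=0011 Δ1=1011 Δ2=1111 Δ3=1100 Δ4=1110 | 4Δ
t=5: Δ0=1110 Δ1=0110 | 1Δ
t=6: Δ0=0110 Δ1=1110 Δ2=1010 Δ3=1001 Δ4=1011 | 4Δ
t=7: Δ0=1011 Δ1=0011 | 1Δ
t=8: Δ0=0011 Δ1=1011 Δ2=1111 Δ3=1100 Δ4=1110 | 4Δ
t=9: Δ0=1110 Δ1=0110 | 1Δ
t=10: Δ0=0110 Δ1=1110 Δ2=1010 Δ3=1001 Δ4=1011 | 4Δ
t=11: Δ0=1011 Δ1=0011 | 1Δ
t=12: Δ0=0011 Δ1=1011 Δ2=1111 Δ3=1100 Δ4=1110 | 4Δ
t=13: Δ0=1110 Δ1=0110 | 1Δ
t=14: Δ0=0110 Δ1=1110 Δ2=1010 Δ3=1001 Δ4=1011 | 4Δ
t=15: Δ0=1011 Δ1=0011 | 1Δ
t=16: Δ0=0011 Δ1=1011 Δ2=1111 Δ3=1100 Δ4=1110 | 4Δ
t=17: Δ0=1110 Δ1=0110 | 1Δ
t=18: Δ0=0110 Δ1=1110 Δ2=1010 Δ3=1001 Δ4=1011 | 4Δ
t=19: Δ0=1011 Δ1=0011 | 1Δ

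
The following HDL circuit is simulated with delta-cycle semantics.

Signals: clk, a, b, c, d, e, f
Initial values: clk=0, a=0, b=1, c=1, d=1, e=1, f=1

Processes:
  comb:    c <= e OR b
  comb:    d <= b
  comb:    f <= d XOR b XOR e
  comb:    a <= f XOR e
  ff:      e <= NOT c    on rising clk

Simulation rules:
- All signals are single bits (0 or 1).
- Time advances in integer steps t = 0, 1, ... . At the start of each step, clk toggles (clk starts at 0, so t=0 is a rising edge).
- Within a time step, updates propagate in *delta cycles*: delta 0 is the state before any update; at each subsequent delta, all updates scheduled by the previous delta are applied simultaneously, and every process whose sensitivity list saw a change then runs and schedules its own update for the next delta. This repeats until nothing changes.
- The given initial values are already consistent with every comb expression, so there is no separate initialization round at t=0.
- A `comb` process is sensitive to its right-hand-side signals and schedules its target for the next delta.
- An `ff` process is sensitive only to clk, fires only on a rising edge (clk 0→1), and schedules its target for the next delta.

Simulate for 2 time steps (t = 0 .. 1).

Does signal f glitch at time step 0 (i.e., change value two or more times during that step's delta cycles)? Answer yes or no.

t=0 Δ0: a=0 c=1 clk=0 d=1 f=1 e=1 b=1
  Δ1: clk:0→1
  Δ2: e:1→0
  Δ3: a:0→1, f:1→0
  Δ4: a:1→0
  (4Δ to stable)
t=1 Δ0: a=0 c=1 clk=1 d=1 f=0 e=0 b=1
  Δ1: clk:1→0
  (1Δ to stable)

no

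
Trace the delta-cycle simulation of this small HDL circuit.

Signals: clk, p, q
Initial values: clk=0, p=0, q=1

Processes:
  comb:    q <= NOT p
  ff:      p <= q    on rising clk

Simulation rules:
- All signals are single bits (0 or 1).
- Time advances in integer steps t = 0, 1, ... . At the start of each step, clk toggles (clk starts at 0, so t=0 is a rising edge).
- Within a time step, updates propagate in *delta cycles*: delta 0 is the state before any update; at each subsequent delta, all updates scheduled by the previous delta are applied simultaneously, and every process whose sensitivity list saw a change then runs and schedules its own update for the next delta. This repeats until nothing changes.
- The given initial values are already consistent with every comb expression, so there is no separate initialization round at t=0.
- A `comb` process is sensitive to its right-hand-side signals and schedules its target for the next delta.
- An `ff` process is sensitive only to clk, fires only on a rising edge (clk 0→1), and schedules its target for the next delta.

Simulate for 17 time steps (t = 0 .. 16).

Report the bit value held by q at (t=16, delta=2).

1

t=0 Δ0: q=1 p=0 clk=0
  Δ1: clk:0→1
  Δ2: p:0→1
  Δ3: q:1→0
  (3Δ to stable)
t=1 Δ0: q=0 p=1 clk=1
  Δ1: clk:1→0
  (1Δ to stable)
t=2 Δ0: q=0 p=1 clk=0
  Δ1: clk:0→1
  Δ2: p:1→0
  Δ3: q:0→1
  (3Δ to stable)
t=3 Δ0: q=1 p=0 clk=1
  Δ1: clk:1→0
  (1Δ to stable)
t=4 Δ0: q=1 p=0 clk=0
  Δ1: clk:0→1
  Δ2: p:0→1
  Δ3: q:1→0
  (3Δ to stable)
t=5 Δ0: q=0 p=1 clk=1
  Δ1: clk:1→0
  (1Δ to stable)
t=6 Δ0: q=0 p=1 clk=0
  Δ1: clk:0→1
  Δ2: p:1→0
  Δ3: q:0→1
  (3Δ to stable)
t=7 Δ0: q=1 p=0 clk=1
  Δ1: clk:1→0
  (1Δ to stable)
t=8 Δ0: q=1 p=0 clk=0
  Δ1: clk:0→1
  Δ2: p:0→1
  Δ3: q:1→0
  (3Δ to stable)
t=9 Δ0: q=0 p=1 clk=1
  Δ1: clk:1→0
  (1Δ to stable)
t=10 Δ0: q=0 p=1 clk=0
  Δ1: clk:0→1
  Δ2: p:1→0
  Δ3: q:0→1
  (3Δ to stable)
t=11 Δ0: q=1 p=0 clk=1
  Δ1: clk:1→0
  (1Δ to stable)
t=12 Δ0: q=1 p=0 clk=0
  Δ1: clk:0→1
  Δ2: p:0→1
  Δ3: q:1→0
  (3Δ to stable)
t=13 Δ0: q=0 p=1 clk=1
  Δ1: clk:1→0
  (1Δ to stable)
t=14 Δ0: q=0 p=1 clk=0
  Δ1: clk:0→1
  Δ2: p:1→0
  Δ3: q:0→1
  (3Δ to stable)
t=15 Δ0: q=1 p=0 clk=1
  Δ1: clk:1→0
  (1Δ to stable)
t=16 Δ0: q=1 p=0 clk=0
  Δ1: clk:0→1
  Δ2: p:0→1
  Δ3: q:1→0
  (3Δ to stable)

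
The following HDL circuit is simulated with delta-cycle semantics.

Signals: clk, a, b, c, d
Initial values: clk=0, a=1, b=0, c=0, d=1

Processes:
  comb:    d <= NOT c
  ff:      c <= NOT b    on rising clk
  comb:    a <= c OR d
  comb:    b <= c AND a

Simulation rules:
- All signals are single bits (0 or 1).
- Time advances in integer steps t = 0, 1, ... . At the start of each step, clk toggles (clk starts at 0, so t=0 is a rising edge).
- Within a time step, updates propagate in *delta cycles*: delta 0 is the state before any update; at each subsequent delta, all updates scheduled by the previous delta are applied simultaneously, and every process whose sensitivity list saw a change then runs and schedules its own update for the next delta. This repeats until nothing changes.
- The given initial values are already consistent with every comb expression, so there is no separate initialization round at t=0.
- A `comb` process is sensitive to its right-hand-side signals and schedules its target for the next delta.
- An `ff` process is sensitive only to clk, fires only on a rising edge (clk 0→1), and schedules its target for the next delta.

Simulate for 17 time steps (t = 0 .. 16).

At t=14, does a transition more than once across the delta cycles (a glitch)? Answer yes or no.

yes

t=0 Δ0: a=1 c=0 b=0 clk=0 d=1
  Δ1: clk:0→1
  Δ2: c:0→1
  Δ3: b:0→1, d:1→0
  (3Δ to stable)
t=1 Δ0: a=1 c=1 b=1 clk=1 d=0
  Δ1: clk:1→0
  (1Δ to stable)
t=2 Δ0: a=1 c=1 b=1 clk=0 d=0
  Δ1: clk:0→1
  Δ2: c:1→0
  Δ3: a:1→0, b:1→0, d:0→1
  Δ4: a:0→1
  (4Δ to stable)
t=3 Δ0: a=1 c=0 b=0 clk=1 d=1
  Δ1: clk:1→0
  (1Δ to stable)
t=4 Δ0: a=1 c=0 b=0 clk=0 d=1
  Δ1: clk:0→1
  Δ2: c:0→1
  Δ3: b:0→1, d:1→0
  (3Δ to stable)
t=5 Δ0: a=1 c=1 b=1 clk=1 d=0
  Δ1: clk:1→0
  (1Δ to stable)
t=6 Δ0: a=1 c=1 b=1 clk=0 d=0
  Δ1: clk:0→1
  Δ2: c:1→0
  Δ3: a:1→0, b:1→0, d:0→1
  Δ4: a:0→1
  (4Δ to stable)
t=7 Δ0: a=1 c=0 b=0 clk=1 d=1
  Δ1: clk:1→0
  (1Δ to stable)
t=8 Δ0: a=1 c=0 b=0 clk=0 d=1
  Δ1: clk:0→1
  Δ2: c:0→1
  Δ3: b:0→1, d:1→0
  (3Δ to stable)
t=9 Δ0: a=1 c=1 b=1 clk=1 d=0
  Δ1: clk:1→0
  (1Δ to stable)
t=10 Δ0: a=1 c=1 b=1 clk=0 d=0
  Δ1: clk:0→1
  Δ2: c:1→0
  Δ3: a:1→0, b:1→0, d:0→1
  Δ4: a:0→1
  (4Δ to stable)
t=11 Δ0: a=1 c=0 b=0 clk=1 d=1
  Δ1: clk:1→0
  (1Δ to stable)
t=12 Δ0: a=1 c=0 b=0 clk=0 d=1
  Δ1: clk:0→1
  Δ2: c:0→1
  Δ3: b:0→1, d:1→0
  (3Δ to stable)
t=13 Δ0: a=1 c=1 b=1 clk=1 d=0
  Δ1: clk:1→0
  (1Δ to stable)
t=14 Δ0: a=1 c=1 b=1 clk=0 d=0
  Δ1: clk:0→1
  Δ2: c:1→0
  Δ3: a:1→0, b:1→0, d:0→1
  Δ4: a:0→1
  (4Δ to stable)
t=15 Δ0: a=1 c=0 b=0 clk=1 d=1
  Δ1: clk:1→0
  (1Δ to stable)
t=16 Δ0: a=1 c=0 b=0 clk=0 d=1
  Δ1: clk:0→1
  Δ2: c:0→1
  Δ3: b:0→1, d:1→0
  (3Δ to stable)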